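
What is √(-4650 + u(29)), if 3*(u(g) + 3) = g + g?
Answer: I*√41703/3 ≈ 68.071*I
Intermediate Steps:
u(g) = -3 + 2*g/3 (u(g) = -3 + (g + g)/3 = -3 + (2*g)/3 = -3 + 2*g/3)
√(-4650 + u(29)) = √(-4650 + (-3 + (⅔)*29)) = √(-4650 + (-3 + 58/3)) = √(-4650 + 49/3) = √(-13901/3) = I*√41703/3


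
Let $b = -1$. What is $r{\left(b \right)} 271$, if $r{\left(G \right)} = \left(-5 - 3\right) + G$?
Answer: $-2439$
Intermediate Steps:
$r{\left(G \right)} = -8 + G$
$r{\left(b \right)} 271 = \left(-8 - 1\right) 271 = \left(-9\right) 271 = -2439$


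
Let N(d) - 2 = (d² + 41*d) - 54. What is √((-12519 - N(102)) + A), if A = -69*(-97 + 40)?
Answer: 68*I*√5 ≈ 152.05*I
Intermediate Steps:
N(d) = -52 + d² + 41*d (N(d) = 2 + ((d² + 41*d) - 54) = 2 + (-54 + d² + 41*d) = -52 + d² + 41*d)
A = 3933 (A = -69*(-57) = 3933)
√((-12519 - N(102)) + A) = √((-12519 - (-52 + 102² + 41*102)) + 3933) = √((-12519 - (-52 + 10404 + 4182)) + 3933) = √((-12519 - 1*14534) + 3933) = √((-12519 - 14534) + 3933) = √(-27053 + 3933) = √(-23120) = 68*I*√5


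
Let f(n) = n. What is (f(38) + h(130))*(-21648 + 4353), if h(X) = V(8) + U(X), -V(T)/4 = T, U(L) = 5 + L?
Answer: -2438595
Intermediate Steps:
V(T) = -4*T
h(X) = -27 + X (h(X) = -4*8 + (5 + X) = -32 + (5 + X) = -27 + X)
(f(38) + h(130))*(-21648 + 4353) = (38 + (-27 + 130))*(-21648 + 4353) = (38 + 103)*(-17295) = 141*(-17295) = -2438595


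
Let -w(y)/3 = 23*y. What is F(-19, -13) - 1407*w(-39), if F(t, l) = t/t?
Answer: -3786236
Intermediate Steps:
w(y) = -69*y
F(t, l) = 1
F(-19, -13) - 1407*w(-39) = 1 - (-97083)*(-39) = 1 - 1407*2691 = 1 - 3786237 = -3786236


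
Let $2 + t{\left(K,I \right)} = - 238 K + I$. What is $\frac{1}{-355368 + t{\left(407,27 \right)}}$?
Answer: $- \frac{1}{452209} \approx -2.2114 \cdot 10^{-6}$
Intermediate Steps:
$t{\left(K,I \right)} = -2 + I - 238 K$ ($t{\left(K,I \right)} = -2 + \left(- 238 K + I\right) = -2 + \left(I - 238 K\right) = -2 + I - 238 K$)
$\frac{1}{-355368 + t{\left(407,27 \right)}} = \frac{1}{-355368 - 96841} = \frac{1}{-452209} = - \frac{1}{452209}$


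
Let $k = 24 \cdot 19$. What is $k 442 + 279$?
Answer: $201831$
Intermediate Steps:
$k = 456$
$k 442 + 279 = 456 \cdot 442 + 279 = 201552 + 279 = 201831$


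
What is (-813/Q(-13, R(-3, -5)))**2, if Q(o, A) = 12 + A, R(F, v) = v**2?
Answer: 660969/1369 ≈ 482.81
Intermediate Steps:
(-813/Q(-13, R(-3, -5)))**2 = (-813/(12 + (-5)**2))**2 = (-813/(12 + 25))**2 = (-813/37)**2 = 660969/1369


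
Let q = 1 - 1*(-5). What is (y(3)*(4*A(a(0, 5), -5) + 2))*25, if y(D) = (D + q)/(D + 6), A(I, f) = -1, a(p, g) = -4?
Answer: -50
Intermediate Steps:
q = 6 (q = 1 + 5 = 6)
y(D) = 1 (y(D) = (D + 6)/(D + 6) = (6 + D)/(6 + D) = 1)
(y(3)*(4*A(a(0, 5), -5) + 2))*25 = (1*(4*(-1) + 2))*25 = (1*(-4 + 2))*25 = (1*(-2))*25 = -2*25 = -50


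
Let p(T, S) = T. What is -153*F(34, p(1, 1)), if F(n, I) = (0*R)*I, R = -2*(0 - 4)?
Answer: 0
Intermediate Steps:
R = 8 (R = -2*(-4) = 8)
F(n, I) = 0 (F(n, I) = (0*8)*I = 0*I = 0)
-153*F(34, p(1, 1)) = -153*0 = 0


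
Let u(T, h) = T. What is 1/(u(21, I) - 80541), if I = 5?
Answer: -1/80520 ≈ -1.2419e-5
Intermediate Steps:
1/(u(21, I) - 80541) = 1/(21 - 80541) = 1/(-80520) = -1/80520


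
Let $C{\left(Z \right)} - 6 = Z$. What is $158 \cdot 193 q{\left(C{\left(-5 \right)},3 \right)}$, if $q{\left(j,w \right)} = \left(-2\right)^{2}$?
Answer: $121976$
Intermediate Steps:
$C{\left(Z \right)} = 6 + Z$
$q{\left(j,w \right)} = 4$
$158 \cdot 193 q{\left(C{\left(-5 \right)},3 \right)} = 158 \cdot 193 \cdot 4 = 30494 \cdot 4 = 121976$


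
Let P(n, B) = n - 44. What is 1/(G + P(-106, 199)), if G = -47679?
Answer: -1/47829 ≈ -2.0908e-5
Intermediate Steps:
P(n, B) = -44 + n
1/(G + P(-106, 199)) = 1/(-47679 + (-44 - 106)) = 1/(-47679 - 150) = 1/(-47829) = -1/47829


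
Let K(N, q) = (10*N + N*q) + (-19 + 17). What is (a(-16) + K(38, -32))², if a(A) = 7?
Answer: 690561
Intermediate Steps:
K(N, q) = -2 + 10*N + N*q (K(N, q) = (10*N + N*q) - 2 = -2 + 10*N + N*q)
(a(-16) + K(38, -32))² = (7 + (-2 + 10*38 + 38*(-32)))² = (7 + (-2 + 380 - 1216))² = (7 - 838)² = (-831)² = 690561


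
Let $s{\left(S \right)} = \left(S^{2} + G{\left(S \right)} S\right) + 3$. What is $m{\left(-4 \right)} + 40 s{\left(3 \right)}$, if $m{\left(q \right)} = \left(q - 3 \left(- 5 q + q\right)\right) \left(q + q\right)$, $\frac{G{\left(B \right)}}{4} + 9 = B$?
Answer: $-1984$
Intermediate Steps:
$G{\left(B \right)} = -36 + 4 B$
$s{\left(S \right)} = 3 + S^{2} + S \left(-36 + 4 S\right)$ ($s{\left(S \right)} = \left(S^{2} + \left(-36 + 4 S\right) S\right) + 3 = \left(S^{2} + S \left(-36 + 4 S\right)\right) + 3 = 3 + S^{2} + S \left(-36 + 4 S\right)$)
$m{\left(q \right)} = 26 q^{2}$ ($m{\left(q \right)} = \left(q - 3 \left(- 4 q\right)\right) 2 q = \left(q + 12 q\right) 2 q = 13 q 2 q = 26 q^{2}$)
$m{\left(-4 \right)} + 40 s{\left(3 \right)} = 26 \left(-4\right)^{2} + 40 \left(3 - 108 + 5 \cdot 3^{2}\right) = 26 \cdot 16 + 40 \left(3 - 108 + 5 \cdot 9\right) = 416 + 40 \left(3 - 108 + 45\right) = 416 + 40 \left(-60\right) = 416 - 2400 = -1984$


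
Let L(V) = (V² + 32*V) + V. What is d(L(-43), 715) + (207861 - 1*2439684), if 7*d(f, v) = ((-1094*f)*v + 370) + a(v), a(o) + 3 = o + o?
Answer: -351971264/7 ≈ -5.0282e+7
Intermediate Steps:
a(o) = -3 + 2*o (a(o) = -3 + (o + o) = -3 + 2*o)
L(V) = V² + 33*V
d(f, v) = 367/7 + 2*v/7 - 1094*f*v/7 (d(f, v) = (((-1094*f)*v + 370) + (-3 + 2*v))/7 = ((-1094*f*v + 370) + (-3 + 2*v))/7 = ((370 - 1094*f*v) + (-3 + 2*v))/7 = (367 + 2*v - 1094*f*v)/7 = 367/7 + 2*v/7 - 1094*f*v/7)
d(L(-43), 715) + (207861 - 1*2439684) = (367/7 + (2/7)*715 - 1094/7*(-43*(33 - 43))*715) + (207861 - 1*2439684) = (367/7 + 1430/7 - 1094/7*(-43*(-10))*715) + (207861 - 2439684) = (367/7 + 1430/7 - 1094/7*430*715) - 2231823 = (367/7 + 1430/7 - 336350300/7) - 2231823 = -336348503/7 - 2231823 = -351971264/7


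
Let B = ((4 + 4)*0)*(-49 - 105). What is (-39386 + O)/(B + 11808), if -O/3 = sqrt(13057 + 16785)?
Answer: -19693/5904 - sqrt(29842)/3936 ≈ -3.3794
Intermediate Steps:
O = -3*sqrt(29842) (O = -3*sqrt(13057 + 16785) = -3*sqrt(29842) ≈ -518.25)
B = 0 (B = (8*0)*(-154) = 0*(-154) = 0)
(-39386 + O)/(B + 11808) = (-39386 - 3*sqrt(29842))/(0 + 11808) = (-39386 - 3*sqrt(29842))/11808 = (-39386 - 3*sqrt(29842))*(1/11808) = -19693/5904 - sqrt(29842)/3936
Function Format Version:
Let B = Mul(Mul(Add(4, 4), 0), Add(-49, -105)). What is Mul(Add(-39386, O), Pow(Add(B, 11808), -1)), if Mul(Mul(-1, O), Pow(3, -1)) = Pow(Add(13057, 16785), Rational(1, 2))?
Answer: Add(Rational(-19693, 5904), Mul(Rational(-1, 3936), Pow(29842, Rational(1, 2)))) ≈ -3.3794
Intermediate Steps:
O = Mul(-3, Pow(29842, Rational(1, 2))) (O = Mul(-3, Pow(Add(13057, 16785), Rational(1, 2))) = Mul(-3, Pow(29842, Rational(1, 2))) ≈ -518.25)
B = 0 (B = Mul(Mul(8, 0), -154) = Mul(0, -154) = 0)
Mul(Add(-39386, O), Pow(Add(B, 11808), -1)) = Mul(Add(-39386, Mul(-3, Pow(29842, Rational(1, 2)))), Pow(Add(0, 11808), -1)) = Mul(Add(-39386, Mul(-3, Pow(29842, Rational(1, 2)))), Pow(11808, -1)) = Mul(Add(-39386, Mul(-3, Pow(29842, Rational(1, 2)))), Rational(1, 11808)) = Add(Rational(-19693, 5904), Mul(Rational(-1, 3936), Pow(29842, Rational(1, 2))))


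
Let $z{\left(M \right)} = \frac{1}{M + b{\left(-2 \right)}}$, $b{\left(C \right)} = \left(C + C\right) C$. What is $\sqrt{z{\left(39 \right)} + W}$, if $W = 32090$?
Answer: $\frac{\sqrt{70886857}}{47} \approx 179.14$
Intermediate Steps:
$b{\left(C \right)} = 2 C^{2}$ ($b{\left(C \right)} = 2 C C = 2 C^{2}$)
$z{\left(M \right)} = \frac{1}{8 + M}$ ($z{\left(M \right)} = \frac{1}{M + 2 \left(-2\right)^{2}} = \frac{1}{M + 2 \cdot 4} = \frac{1}{M + 8} = \frac{1}{8 + M}$)
$\sqrt{z{\left(39 \right)} + W} = \sqrt{\frac{1}{8 + 39} + 32090} = \sqrt{\frac{1}{47} + 32090} = \sqrt{\frac{1508231}{47}} = \frac{\sqrt{70886857}}{47}$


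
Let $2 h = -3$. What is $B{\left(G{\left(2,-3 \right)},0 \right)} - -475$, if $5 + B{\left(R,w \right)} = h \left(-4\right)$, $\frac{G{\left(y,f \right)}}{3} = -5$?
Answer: $476$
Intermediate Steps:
$h = - \frac{3}{2}$ ($h = \frac{1}{2} \left(-3\right) = - \frac{3}{2} \approx -1.5$)
$G{\left(y,f \right)} = -15$ ($G{\left(y,f \right)} = 3 \left(-5\right) = -15$)
$B{\left(R,w \right)} = 1$ ($B{\left(R,w \right)} = -5 - -6 = -5 + 6 = 1$)
$B{\left(G{\left(2,-3 \right)},0 \right)} - -475 = 1 - -475 = 1 + 475 = 476$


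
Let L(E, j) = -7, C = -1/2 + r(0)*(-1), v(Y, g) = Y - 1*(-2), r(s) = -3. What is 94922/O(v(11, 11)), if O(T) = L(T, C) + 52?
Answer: 94922/45 ≈ 2109.4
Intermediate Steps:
v(Y, g) = 2 + Y (v(Y, g) = Y + 2 = 2 + Y)
C = 5/2 (C = -1/2 - 3*(-1) = -1*1/2 + 3 = -1/2 + 3 = 5/2 ≈ 2.5000)
O(T) = 45 (O(T) = -7 + 52 = 45)
94922/O(v(11, 11)) = 94922/45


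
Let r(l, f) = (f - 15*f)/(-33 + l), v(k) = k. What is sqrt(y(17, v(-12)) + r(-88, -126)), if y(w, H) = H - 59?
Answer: I*sqrt(10355)/11 ≈ 9.2509*I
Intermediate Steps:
y(w, H) = -59 + H
r(l, f) = -14*f/(-33 + l) (r(l, f) = (-14*f)/(-33 + l) = -14*f/(-33 + l))
sqrt(y(17, v(-12)) + r(-88, -126)) = sqrt((-59 - 12) - 14*(-126)/(-33 - 88)) = sqrt(-71 - 14*(-126)/(-121)) = sqrt(-71 - 14*(-126)*(-1/121)) = sqrt(-71 - 1764/121) = sqrt(-10355/121) = I*sqrt(10355)/11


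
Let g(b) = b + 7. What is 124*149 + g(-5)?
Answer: 18478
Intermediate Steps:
g(b) = 7 + b
124*149 + g(-5) = 124*149 + (7 - 5) = 18476 + 2 = 18478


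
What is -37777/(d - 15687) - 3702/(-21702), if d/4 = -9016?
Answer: 168569776/187183367 ≈ 0.90056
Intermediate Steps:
d = -36064 (d = 4*(-9016) = -36064)
-37777/(d - 15687) - 3702/(-21702) = -37777/(-36064 - 15687) - 3702/(-21702) = -37777/(-51751) - 3702*(-1/21702) = -37777*(-1/51751) + 617/3617 = 37777/51751 + 617/3617 = 168569776/187183367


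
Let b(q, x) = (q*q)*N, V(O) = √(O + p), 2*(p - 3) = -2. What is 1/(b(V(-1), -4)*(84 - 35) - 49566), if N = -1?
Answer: -1/49615 ≈ -2.0155e-5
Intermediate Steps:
p = 2 (p = 3 + (½)*(-2) = 3 - 1 = 2)
V(O) = √(2 + O) (V(O) = √(O + 2) = √(2 + O))
b(q, x) = -q² (b(q, x) = (q*q)*(-1) = q²*(-1) = -q²)
1/(b(V(-1), -4)*(84 - 35) - 49566) = 1/((-(√(2 - 1))²)*(84 - 35) - 49566) = 1/(-(√1)²*49 - 49566) = 1/(-1*1²*49 - 49566) = 1/(-1*1*49 - 49566) = 1/(-1*49 - 49566) = 1/(-49 - 49566) = 1/(-49615) = -1/49615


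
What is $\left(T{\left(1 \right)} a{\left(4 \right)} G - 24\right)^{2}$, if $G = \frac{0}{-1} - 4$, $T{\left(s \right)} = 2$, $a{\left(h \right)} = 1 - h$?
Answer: $0$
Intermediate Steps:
$G = -4$ ($G = 0 \left(-1\right) - 4 = 0 - 4 = -4$)
$\left(T{\left(1 \right)} a{\left(4 \right)} G - 24\right)^{2} = \left(2 \left(1 - 4\right) \left(-4\right) - 24\right)^{2} = \left(2 \left(-3\right) \left(-4\right) - 24\right)^{2} = \left(\left(-6\right) \left(-4\right) - 24\right)^{2} = \left(24 - 24\right)^{2} = 0^{2} = 0$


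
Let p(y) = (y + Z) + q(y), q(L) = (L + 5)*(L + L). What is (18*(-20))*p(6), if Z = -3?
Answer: -48600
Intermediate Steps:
q(L) = 2*L*(5 + L) (q(L) = (5 + L)*(2*L) = 2*L*(5 + L))
p(y) = -3 + y + 2*y*(5 + y) (p(y) = (y - 3) + 2*y*(5 + y) = (-3 + y) + 2*y*(5 + y) = -3 + y + 2*y*(5 + y))
(18*(-20))*p(6) = (18*(-20))*(-3 + 6 + 2*6*(5 + 6)) = -360*(-3 + 6 + 2*6*11) = -360*(-3 + 6 + 132) = -360*135 = -48600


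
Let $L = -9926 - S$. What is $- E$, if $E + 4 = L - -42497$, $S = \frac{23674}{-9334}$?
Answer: $- \frac{152002026}{4667} \approx -32570.0$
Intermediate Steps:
$S = - \frac{11837}{4667}$ ($S = 23674 \left(- \frac{1}{9334}\right) = - \frac{11837}{4667} \approx -2.5363$)
$L = - \frac{46312805}{4667}$ ($L = -9926 - - \frac{11837}{4667} = -9926 + \frac{11837}{4667} = - \frac{46312805}{4667} \approx -9923.5$)
$E = \frac{152002026}{4667}$ ($E = -4 - - \frac{152020694}{4667} = -4 + \left(- \frac{46312805}{4667} + 42497\right) = -4 + \frac{152020694}{4667} = \frac{152002026}{4667} \approx 32570.0$)
$- E = \left(-1\right) \frac{152002026}{4667} = - \frac{152002026}{4667}$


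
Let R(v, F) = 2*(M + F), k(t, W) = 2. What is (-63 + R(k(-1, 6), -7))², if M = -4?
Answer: 7225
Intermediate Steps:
R(v, F) = -8 + 2*F (R(v, F) = 2*(-4 + F) = -8 + 2*F)
(-63 + R(k(-1, 6), -7))² = (-63 + (-8 + 2*(-7)))² = (-63 + (-8 - 14))² = (-63 - 22)² = (-85)² = 7225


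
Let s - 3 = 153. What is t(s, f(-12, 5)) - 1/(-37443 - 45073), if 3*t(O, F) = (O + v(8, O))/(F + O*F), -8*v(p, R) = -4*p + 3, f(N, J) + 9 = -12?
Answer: -3760493/233190216 ≈ -0.016126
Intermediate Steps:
f(N, J) = -21 (f(N, J) = -9 - 12 = -21)
v(p, R) = -3/8 + p/2 (v(p, R) = -(-4*p + 3)/8 = -(3 - 4*p)/8 = -3/8 + p/2)
s = 156 (s = 3 + 153 = 156)
t(O, F) = (29/8 + O)/(3*(F + F*O)) (t(O, F) = ((O + (-3/8 + (½)*8))/(F + O*F))/3 = ((O + (-3/8 + 4))/(F + F*O))/3 = ((O + 29/8)/(F + F*O))/3 = ((29/8 + O)/(F + F*O))/3 = (29/8 + O)/(3*(F + F*O)))
t(s, f(-12, 5)) - 1/(-37443 - 45073) = (1/24)*(29 + 8*156)/(-21*(1 + 156)) - 1/(-37443 - 45073) = (1/24)*(-1/21)*(29 + 1248)/157 - 1/(-82516) = (1/24)*(-1/21)*(1/157)*1277 - 1*(-1/82516) = -1277/79128 + 1/82516 = -3760493/233190216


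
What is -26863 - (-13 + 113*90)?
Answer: -37020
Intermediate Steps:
-26863 - (-13 + 113*90) = -26863 - (-13 + 10170) = -26863 - 1*10157 = -26863 - 10157 = -37020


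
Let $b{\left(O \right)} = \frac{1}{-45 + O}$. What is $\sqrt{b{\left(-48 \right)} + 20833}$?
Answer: $\frac{2 \sqrt{45046131}}{93} \approx 144.34$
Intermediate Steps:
$\sqrt{b{\left(-48 \right)} + 20833} = \sqrt{\frac{1}{-45 - 48} + 20833} = \sqrt{\frac{1}{-93} + 20833} = \sqrt{- \frac{1}{93} + 20833} = \sqrt{\frac{1937468}{93}} = \frac{2 \sqrt{45046131}}{93}$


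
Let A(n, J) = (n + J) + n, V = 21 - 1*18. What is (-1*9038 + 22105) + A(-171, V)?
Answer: 12728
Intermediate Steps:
V = 3 (V = 21 - 18 = 3)
A(n, J) = J + 2*n (A(n, J) = (J + n) + n = J + 2*n)
(-1*9038 + 22105) + A(-171, V) = (-1*9038 + 22105) + (3 + 2*(-171)) = (-9038 + 22105) + (3 - 342) = 13067 - 339 = 12728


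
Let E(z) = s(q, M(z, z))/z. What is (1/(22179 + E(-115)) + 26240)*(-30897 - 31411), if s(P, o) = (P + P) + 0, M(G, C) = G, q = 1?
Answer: -4170106085964780/2550583 ≈ -1.6350e+9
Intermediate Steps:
s(P, o) = 2*P (s(P, o) = 2*P + 0 = 2*P)
E(z) = 2/z (E(z) = (2*1)/z = 2/z)
(1/(22179 + E(-115)) + 26240)*(-30897 - 31411) = (1/(22179 + 2/(-115)) + 26240)*(-30897 - 31411) = (1/(22179 + 2*(-1/115)) + 26240)*(-62308) = (1/(22179 - 2/115) + 26240)*(-62308) = (1/(2550583/115) + 26240)*(-62308) = (115/2550583 + 26240)*(-62308) = (66927298035/2550583)*(-62308) = -4170106085964780/2550583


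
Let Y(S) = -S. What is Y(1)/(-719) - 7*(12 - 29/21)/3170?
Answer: -150827/6837690 ≈ -0.022058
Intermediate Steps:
Y(1)/(-719) - 7*(12 - 29/21)/3170 = -1*1/(-719) - 7*(12 - 29/21)/3170 = -1*(-1/719) - 7*(12 - 29*1/21)*(1/3170) = 1/719 - 7*(12 - 29/21)*(1/3170) = 1/719 - 7*223/21*(1/3170) = 1/719 - 223/3*1/3170 = 1/719 - 223/9510 = -150827/6837690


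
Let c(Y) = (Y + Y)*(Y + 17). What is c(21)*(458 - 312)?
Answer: 233016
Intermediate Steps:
c(Y) = 2*Y*(17 + Y) (c(Y) = (2*Y)*(17 + Y) = 2*Y*(17 + Y))
c(21)*(458 - 312) = (2*21*(17 + 21))*(458 - 312) = (2*21*38)*146 = 1596*146 = 233016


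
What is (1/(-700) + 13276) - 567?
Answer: 8896299/700 ≈ 12709.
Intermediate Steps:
(1/(-700) + 13276) - 567 = (-1/700 + 13276) - 567 = 9293199/700 - 567 = 8896299/700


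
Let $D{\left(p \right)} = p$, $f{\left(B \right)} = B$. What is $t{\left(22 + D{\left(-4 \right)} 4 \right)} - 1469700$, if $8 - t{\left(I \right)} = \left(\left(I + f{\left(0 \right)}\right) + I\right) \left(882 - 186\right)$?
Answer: $-1478044$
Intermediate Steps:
$t{\left(I \right)} = 8 - 1392 I$ ($t{\left(I \right)} = 8 - \left(\left(I + 0\right) + I\right) \left(882 - 186\right) = 8 - \left(I + I\right) 696 = 8 - 2 I 696 = 8 - 1392 I$)
$t{\left(22 + D{\left(-4 \right)} 4 \right)} - 1469700 = \left(8 - 1392 \left(22 - 16\right)\right) - 1469700 = \left(8 - 8352\right) - 1469700 = -8344 - 1469700 = -1478044$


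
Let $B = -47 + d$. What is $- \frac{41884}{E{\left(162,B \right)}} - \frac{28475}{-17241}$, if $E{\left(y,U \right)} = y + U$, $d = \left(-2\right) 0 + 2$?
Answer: $- \frac{239596823}{672399} \approx -356.33$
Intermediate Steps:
$d = 2$ ($d = 0 + 2 = 2$)
$B = -45$ ($B = -47 + 2 = -45$)
$E{\left(y,U \right)} = U + y$
$- \frac{41884}{E{\left(162,B \right)}} - \frac{28475}{-17241} = - \frac{41884}{-45 + 162} - \frac{28475}{-17241} = - \frac{41884}{117} - - \frac{28475}{17241} = \left(-41884\right) \frac{1}{117} + \frac{28475}{17241} = - \frac{41884}{117} + \frac{28475}{17241} = - \frac{239596823}{672399}$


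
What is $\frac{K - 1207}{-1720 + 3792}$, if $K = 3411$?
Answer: $\frac{551}{518} \approx 1.0637$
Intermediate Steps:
$\frac{K - 1207}{-1720 + 3792} = \frac{3411 - 1207}{-1720 + 3792} = \frac{2204}{2072} = 2204 \cdot \frac{1}{2072} = \frac{551}{518}$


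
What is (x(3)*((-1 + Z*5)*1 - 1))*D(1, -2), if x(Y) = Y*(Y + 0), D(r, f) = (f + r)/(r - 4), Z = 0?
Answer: -6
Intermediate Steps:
D(r, f) = (f + r)/(-4 + r)
x(Y) = Y² (x(Y) = Y*Y = Y²)
(x(3)*((-1 + Z*5)*1 - 1))*D(1, -2) = (3²*((-1 + 0*5)*1 - 1))*((-2 + 1)/(-4 + 1)) = (9*((-1 + 0)*1 - 1))*(-1/(-3)) = (9*(-1*1 - 1))*(-⅓*(-1)) = (9*(-1 - 1))*(⅓) = (9*(-2))*(⅓) = -18*⅓ = -6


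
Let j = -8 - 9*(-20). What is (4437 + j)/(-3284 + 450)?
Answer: -4609/2834 ≈ -1.6263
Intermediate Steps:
j = 172 (j = -8 + 180 = 172)
(4437 + j)/(-3284 + 450) = (4437 + 172)/(-3284 + 450) = 4609/(-2834) = 4609*(-1/2834) = -4609/2834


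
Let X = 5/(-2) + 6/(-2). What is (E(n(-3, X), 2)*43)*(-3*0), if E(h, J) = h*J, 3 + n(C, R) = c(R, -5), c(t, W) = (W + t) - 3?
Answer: 0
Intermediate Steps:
X = -11/2 (X = 5*(-½) + 6*(-½) = -5/2 - 3 = -11/2 ≈ -5.5000)
c(t, W) = -3 + W + t
n(C, R) = -11 + R (n(C, R) = -3 + (-3 - 5 + R) = -3 + (-8 + R) = -11 + R)
E(h, J) = J*h
(E(n(-3, X), 2)*43)*(-3*0) = ((2*(-11 - 11/2))*43)*(-3*0) = ((2*(-33/2))*43)*0 = -33*43*0 = -1419*0 = 0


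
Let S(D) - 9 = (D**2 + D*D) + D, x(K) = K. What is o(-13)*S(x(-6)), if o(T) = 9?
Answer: 675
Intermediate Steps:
S(D) = 9 + D + 2*D**2 (S(D) = 9 + ((D**2 + D*D) + D) = 9 + ((D**2 + D**2) + D) = 9 + (2*D**2 + D) = 9 + (D + 2*D**2) = 9 + D + 2*D**2)
o(-13)*S(x(-6)) = 9*(9 - 6 + 2*(-6)**2) = 9*(9 - 6 + 2*36) = 9*(9 - 6 + 72) = 9*75 = 675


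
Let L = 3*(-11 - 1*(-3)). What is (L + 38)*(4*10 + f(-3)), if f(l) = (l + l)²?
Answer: 1064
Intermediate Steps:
L = -24 (L = 3*(-11 + 3) = 3*(-8) = -24)
f(l) = 4*l² (f(l) = (2*l)² = 4*l²)
(L + 38)*(4*10 + f(-3)) = (-24 + 38)*(4*10 + 4*(-3)²) = 14*(40 + 4*9) = 14*(40 + 36) = 14*76 = 1064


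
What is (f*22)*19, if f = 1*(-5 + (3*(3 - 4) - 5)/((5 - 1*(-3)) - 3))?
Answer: -13794/5 ≈ -2758.8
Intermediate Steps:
f = -33/5 (f = 1*(-5 + (3*(-1) - 5)/((5 + 3) - 3)) = 1*(-5 + (-3 - 5)/(8 - 3)) = 1*(-5 - 8/5) = 1*(-33/5) = -33/5 ≈ -6.6000)
(f*22)*19 = -33/5*22*19 = -726/5*19 = -13794/5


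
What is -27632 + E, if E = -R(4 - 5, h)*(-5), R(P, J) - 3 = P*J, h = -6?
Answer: -27587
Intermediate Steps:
R(P, J) = 3 + J*P (R(P, J) = 3 + P*J = 3 + J*P)
E = 45 (E = -(3 - 6*(4 - 5))*(-5) = -(3 - 6*(-1))*(-5) = -(3 + 6)*(-5) = -1*9*(-5) = -9*(-5) = 45)
-27632 + E = -27632 + 45 = -27587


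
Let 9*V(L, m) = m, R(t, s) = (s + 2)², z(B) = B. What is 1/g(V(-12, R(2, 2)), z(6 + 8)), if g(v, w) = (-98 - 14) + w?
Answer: -1/98 ≈ -0.010204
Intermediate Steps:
R(t, s) = (2 + s)²
V(L, m) = m/9
g(v, w) = -112 + w
1/g(V(-12, R(2, 2)), z(6 + 8)) = 1/(-112 + (6 + 8)) = 1/(-112 + 14) = 1/(-98) = -1/98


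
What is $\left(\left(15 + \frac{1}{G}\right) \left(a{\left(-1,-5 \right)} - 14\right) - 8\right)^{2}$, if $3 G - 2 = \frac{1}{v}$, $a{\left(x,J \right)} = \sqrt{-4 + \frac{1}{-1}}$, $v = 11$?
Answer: $\frac{29272156}{529} - \frac{4139856 i \sqrt{5}}{529} \approx 55335.0 - 17499.0 i$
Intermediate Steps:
$a{\left(x,J \right)} = i \sqrt{5}$ ($a{\left(x,J \right)} = \sqrt{-4 - 1} = \sqrt{-5} = i \sqrt{5}$)
$G = \frac{23}{33}$ ($G = \frac{2}{3} + \frac{1}{3 \cdot 11} = \frac{2}{3} + \frac{1}{3} \cdot \frac{1}{11} = \frac{2}{3} + \frac{1}{33} = \frac{23}{33} \approx 0.69697$)
$\left(\left(15 + \frac{1}{G}\right) \left(a{\left(-1,-5 \right)} - 14\right) - 8\right)^{2} = \left(\left(15 + \frac{1}{\frac{23}{33}}\right) \left(i \sqrt{5} - 14\right) - 8\right)^{2} = \left(\left(15 + \frac{33}{23}\right) \left(-14 + i \sqrt{5}\right) - 8\right)^{2} = \left(\frac{378 \left(-14 + i \sqrt{5}\right)}{23} - 8\right)^{2} = \left(\left(- \frac{5292}{23} + \frac{378 i \sqrt{5}}{23}\right) - 8\right)^{2} = \left(- \frac{5476}{23} + \frac{378 i \sqrt{5}}{23}\right)^{2}$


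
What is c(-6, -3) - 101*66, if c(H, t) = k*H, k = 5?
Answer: -6696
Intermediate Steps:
c(H, t) = 5*H
c(-6, -3) - 101*66 = 5*(-6) - 101*66 = -30 - 6666 = -6696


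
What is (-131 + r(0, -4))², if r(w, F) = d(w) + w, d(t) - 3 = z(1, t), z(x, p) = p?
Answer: 16384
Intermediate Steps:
d(t) = 3 + t
r(w, F) = 3 + 2*w (r(w, F) = (3 + w) + w = 3 + 2*w)
(-131 + r(0, -4))² = (-131 + (3 + 2*0))² = (-131 + (3 + 0))² = (-131 + 3)² = (-128)² = 16384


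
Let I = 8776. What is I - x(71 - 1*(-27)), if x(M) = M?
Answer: 8678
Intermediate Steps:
I - x(71 - 1*(-27)) = 8776 - (71 - 1*(-27)) = 8776 - (71 + 27) = 8776 - 1*98 = 8776 - 98 = 8678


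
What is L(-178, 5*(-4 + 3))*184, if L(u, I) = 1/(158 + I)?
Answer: 184/153 ≈ 1.2026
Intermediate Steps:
L(-178, 5*(-4 + 3))*184 = 184/(158 + 5*(-4 + 3)) = 184/(158 + 5*(-1)) = 184/(158 - 5) = 184/153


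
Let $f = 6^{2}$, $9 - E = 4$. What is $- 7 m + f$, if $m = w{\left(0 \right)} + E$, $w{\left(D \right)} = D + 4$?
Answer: $-27$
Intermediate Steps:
$E = 5$ ($E = 9 - 4 = 5$)
$f = 36$
$w{\left(D \right)} = 4 + D$
$m = 9$ ($m = \left(4 + 0\right) + 5 = 4 + 5 = 9$)
$- 7 m + f = \left(-7\right) 9 + 36 = -63 + 36 = -27$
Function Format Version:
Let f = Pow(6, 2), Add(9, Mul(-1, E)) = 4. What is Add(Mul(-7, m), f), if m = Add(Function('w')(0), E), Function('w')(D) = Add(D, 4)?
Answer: -27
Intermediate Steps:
E = 5 (E = Add(9, Mul(-1, 4)) = Add(9, -4) = 5)
f = 36
Function('w')(D) = Add(4, D)
m = 9 (m = Add(Add(4, 0), 5) = Add(4, 5) = 9)
Add(Mul(-7, m), f) = Add(Mul(-7, 9), 36) = Add(-63, 36) = -27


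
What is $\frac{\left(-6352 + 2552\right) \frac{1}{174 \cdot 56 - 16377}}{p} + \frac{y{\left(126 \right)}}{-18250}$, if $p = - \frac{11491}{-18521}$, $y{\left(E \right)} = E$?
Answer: $\frac{637413827411}{695505702375} \approx 0.91648$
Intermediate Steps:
$p = \frac{11491}{18521}$ ($p = \left(-11491\right) \left(- \frac{1}{18521}\right) = \frac{11491}{18521} \approx 0.62043$)
$\frac{\left(-6352 + 2552\right) \frac{1}{174 \cdot 56 - 16377}}{p} + \frac{y{\left(126 \right)}}{-18250} = \frac{\left(-6352 + 2552\right) \frac{1}{174 \cdot 56 - 16377}}{\frac{11491}{18521}} + \frac{126}{-18250} = - \frac{3800}{9744 - 16377} \cdot \frac{18521}{11491} + 126 \left(- \frac{1}{18250}\right) = - \frac{3800}{-6633} \cdot \frac{18521}{11491} - \frac{63}{9125} = \left(-3800\right) \left(- \frac{1}{6633}\right) \frac{18521}{11491} - \frac{63}{9125} = \frac{3800}{6633} \cdot \frac{18521}{11491} - \frac{63}{9125} = \frac{70379800}{76219803} - \frac{63}{9125} = \frac{637413827411}{695505702375}$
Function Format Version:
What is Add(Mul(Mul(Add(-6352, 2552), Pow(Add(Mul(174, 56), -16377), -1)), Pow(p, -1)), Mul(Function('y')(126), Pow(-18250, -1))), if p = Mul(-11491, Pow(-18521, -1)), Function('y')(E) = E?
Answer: Rational(637413827411, 695505702375) ≈ 0.91648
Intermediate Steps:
p = Rational(11491, 18521) (p = Mul(-11491, Rational(-1, 18521)) = Rational(11491, 18521) ≈ 0.62043)
Add(Mul(Mul(Add(-6352, 2552), Pow(Add(Mul(174, 56), -16377), -1)), Pow(p, -1)), Mul(Function('y')(126), Pow(-18250, -1))) = Add(Mul(Mul(Add(-6352, 2552), Pow(Add(Mul(174, 56), -16377), -1)), Pow(Rational(11491, 18521), -1)), Mul(126, Pow(-18250, -1))) = Add(Mul(Mul(-3800, Pow(Add(9744, -16377), -1)), Rational(18521, 11491)), Mul(126, Rational(-1, 18250))) = Add(Mul(Mul(-3800, Pow(-6633, -1)), Rational(18521, 11491)), Rational(-63, 9125)) = Add(Mul(Mul(-3800, Rational(-1, 6633)), Rational(18521, 11491)), Rational(-63, 9125)) = Add(Mul(Rational(3800, 6633), Rational(18521, 11491)), Rational(-63, 9125)) = Add(Rational(70379800, 76219803), Rational(-63, 9125)) = Rational(637413827411, 695505702375)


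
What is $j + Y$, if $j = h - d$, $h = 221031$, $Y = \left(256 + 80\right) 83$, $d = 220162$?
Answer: $28757$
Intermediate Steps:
$Y = 27888$ ($Y = 336 \cdot 83 = 27888$)
$j = 869$ ($j = 221031 - 220162 = 869$)
$j + Y = 869 + 27888 = 28757$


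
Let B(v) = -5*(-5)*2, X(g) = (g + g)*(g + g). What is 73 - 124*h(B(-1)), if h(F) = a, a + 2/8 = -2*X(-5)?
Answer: 24904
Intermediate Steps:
X(g) = 4*g² (X(g) = (2*g)*(2*g) = 4*g²)
B(v) = 50 (B(v) = 25*2 = 50)
a = -801/4 (a = -¼ - 8*(-5)² = -¼ - 8*25 = -¼ - 2*100 = -¼ - 200 = -801/4 ≈ -200.25)
h(F) = -801/4
73 - 124*h(B(-1)) = 73 - 124*(-801/4) = 73 + 24831 = 24904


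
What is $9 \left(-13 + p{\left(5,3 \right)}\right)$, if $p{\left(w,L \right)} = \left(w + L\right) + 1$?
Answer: $-36$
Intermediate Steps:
$p{\left(w,L \right)} = 1 + L + w$ ($p{\left(w,L \right)} = \left(L + w\right) + 1 = 1 + L + w$)
$9 \left(-13 + p{\left(5,3 \right)}\right) = 9 \left(-13 + \left(1 + 3 + 5\right)\right) = 9 \left(-13 + 9\right) = 9 \left(-4\right) = -36$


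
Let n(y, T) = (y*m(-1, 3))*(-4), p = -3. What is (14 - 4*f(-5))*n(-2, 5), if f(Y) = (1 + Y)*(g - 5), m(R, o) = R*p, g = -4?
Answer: -3120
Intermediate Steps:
m(R, o) = -3*R (m(R, o) = R*(-3) = -3*R)
f(Y) = -9 - 9*Y (f(Y) = (1 + Y)*(-4 - 5) = (1 + Y)*(-9) = -9 - 9*Y)
n(y, T) = -12*y (n(y, T) = (y*(-3*(-1)))*(-4) = (y*3)*(-4) = (3*y)*(-4) = -12*y)
(14 - 4*f(-5))*n(-2, 5) = (14 - 4*(-9 - 9*(-5)))*(-12*(-2)) = (14 - 4*(-9 + 45))*24 = (14 - 4*36)*24 = (14 - 144)*24 = -130*24 = -3120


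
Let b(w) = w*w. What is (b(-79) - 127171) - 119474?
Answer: -240404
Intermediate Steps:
b(w) = w**2
(b(-79) - 127171) - 119474 = ((-79)**2 - 127171) - 119474 = (6241 - 127171) - 119474 = -120930 - 119474 = -240404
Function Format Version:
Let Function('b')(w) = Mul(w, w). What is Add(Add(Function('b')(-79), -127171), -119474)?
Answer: -240404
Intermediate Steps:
Function('b')(w) = Pow(w, 2)
Add(Add(Function('b')(-79), -127171), -119474) = Add(Add(Pow(-79, 2), -127171), -119474) = Add(Add(6241, -127171), -119474) = Add(-120930, -119474) = -240404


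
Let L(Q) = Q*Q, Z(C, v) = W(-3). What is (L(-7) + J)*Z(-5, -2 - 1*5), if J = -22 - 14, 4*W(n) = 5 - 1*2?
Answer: 39/4 ≈ 9.7500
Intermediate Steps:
W(n) = ¾ (W(n) = (5 - 1*2)/4 = (5 - 2)/4 = (¼)*3 = ¾)
Z(C, v) = ¾
L(Q) = Q²
J = -36
(L(-7) + J)*Z(-5, -2 - 1*5) = ((-7)² - 36)*(¾) = (49 - 36)*(¾) = 13*(¾) = 39/4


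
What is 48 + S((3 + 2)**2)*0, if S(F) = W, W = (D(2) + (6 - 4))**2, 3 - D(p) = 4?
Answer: 48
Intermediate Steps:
D(p) = -1 (D(p) = 3 - 1*4 = 3 - 4 = -1)
W = 1 (W = (-1 + (6 - 4))**2 = (-1 + 2)**2 = 1**2 = 1)
S(F) = 1
48 + S((3 + 2)**2)*0 = 48 + 1*0 = 48 + 0 = 48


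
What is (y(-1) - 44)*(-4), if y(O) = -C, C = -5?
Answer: 156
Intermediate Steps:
y(O) = 5 (y(O) = -1*(-5) = 5)
(y(-1) - 44)*(-4) = (5 - 44)*(-4) = -39*(-4) = 156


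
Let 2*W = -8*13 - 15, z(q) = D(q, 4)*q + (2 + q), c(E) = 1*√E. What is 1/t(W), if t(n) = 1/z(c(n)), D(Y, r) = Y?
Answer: -115/2 + I*√238/2 ≈ -57.5 + 7.7136*I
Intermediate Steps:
c(E) = √E
z(q) = 2 + q + q² (z(q) = q*q + (2 + q) = q² + (2 + q) = 2 + q + q²)
W = -119/2 (W = (-8*13 - 15)/2 = (-104 - 15)/2 = (½)*(-119) = -119/2 ≈ -59.500)
t(n) = 1/(2 + n + √n) (t(n) = 1/(2 + √n + (√n)²) = 1/(2 + √n + n) = 1/(2 + n + √n))
1/t(W) = 1/(1/(2 - 119/2 + √(-119/2))) = 1/(1/(2 - 119/2 + I*√238/2)) = 1/(1/(-115/2 + I*√238/2)) = -115/2 + I*√238/2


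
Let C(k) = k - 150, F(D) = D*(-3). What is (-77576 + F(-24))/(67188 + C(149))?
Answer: -77504/67187 ≈ -1.1536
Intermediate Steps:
F(D) = -3*D
C(k) = -150 + k
(-77576 + F(-24))/(67188 + C(149)) = (-77576 - 3*(-24))/(67188 + (-150 + 149)) = (-77576 + 72)/(67188 - 1) = -77504/67187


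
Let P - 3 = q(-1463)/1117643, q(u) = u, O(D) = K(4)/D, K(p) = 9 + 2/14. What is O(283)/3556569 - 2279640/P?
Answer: -8975426395949249698228/11806482739392537 ≈ -7.6021e+5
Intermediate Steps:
K(p) = 64/7 (K(p) = 9 + 2*(1/14) = 9 + ⅐ = 64/7)
O(D) = 64/(7*D)
P = 3351466/1117643 (P = 3 - 1463/1117643 = 3351466/1117643 ≈ 2.9987)
O(283)/3556569 - 2279640/P = ((64/7)/283)/3556569 - 2279640/3351466/1117643 = ((64/7)*(1/283))*(1/3556569) - 2279640*1117643/3351466 = (64/1981)*(1/3556569) - 1273911844260/1675733 = 64/7045563189 - 1273911844260/1675733 = -8975426395949249698228/11806482739392537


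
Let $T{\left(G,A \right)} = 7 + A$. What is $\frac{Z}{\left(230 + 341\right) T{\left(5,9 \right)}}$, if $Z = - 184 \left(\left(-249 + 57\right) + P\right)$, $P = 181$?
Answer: $\frac{253}{1142} \approx 0.22154$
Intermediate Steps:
$Z = 2024$ ($Z = - 184 \left(\left(-249 + 57\right) + 181\right) = - 184 \left(-192 + 181\right) = \left(-184\right) \left(-11\right) = 2024$)
$\frac{Z}{\left(230 + 341\right) T{\left(5,9 \right)}} = \frac{2024}{\left(230 + 341\right) \left(7 + 9\right)} = \frac{2024}{571 \cdot 16} = \frac{2024}{9136} = 2024 \cdot \frac{1}{9136} = \frac{253}{1142}$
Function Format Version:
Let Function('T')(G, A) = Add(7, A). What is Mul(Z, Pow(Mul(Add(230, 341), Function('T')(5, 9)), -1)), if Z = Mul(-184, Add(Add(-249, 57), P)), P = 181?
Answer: Rational(253, 1142) ≈ 0.22154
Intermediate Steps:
Z = 2024 (Z = Mul(-184, Add(Add(-249, 57), 181)) = Mul(-184, Add(-192, 181)) = Mul(-184, -11) = 2024)
Mul(Z, Pow(Mul(Add(230, 341), Function('T')(5, 9)), -1)) = Mul(2024, Pow(Mul(Add(230, 341), Add(7, 9)), -1)) = Mul(2024, Pow(Mul(571, 16), -1)) = Mul(2024, Pow(9136, -1)) = Mul(2024, Rational(1, 9136)) = Rational(253, 1142)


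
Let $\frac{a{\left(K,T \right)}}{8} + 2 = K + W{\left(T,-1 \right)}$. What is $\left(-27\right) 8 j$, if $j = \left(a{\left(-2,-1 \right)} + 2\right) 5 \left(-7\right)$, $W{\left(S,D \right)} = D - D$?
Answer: $-226800$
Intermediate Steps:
$W{\left(S,D \right)} = 0$
$a{\left(K,T \right)} = -16 + 8 K$ ($a{\left(K,T \right)} = -16 + 8 \left(K + 0\right) = -16 + 8 K$)
$j = 1050$ ($j = \left(\left(-16 + 8 \left(-2\right)\right) + 2\right) 5 \left(-7\right) = \left(\left(-16 - 16\right) + 2\right) 5 \left(-7\right) = \left(-32 + 2\right) 5 \left(-7\right) = \left(-30\right) 5 \left(-7\right) = \left(-150\right) \left(-7\right) = 1050$)
$\left(-27\right) 8 j = \left(-27\right) 8 \cdot 1050 = \left(-216\right) 1050 = -226800$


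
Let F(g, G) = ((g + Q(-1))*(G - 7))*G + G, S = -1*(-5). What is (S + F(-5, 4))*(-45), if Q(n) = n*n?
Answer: -2565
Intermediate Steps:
Q(n) = n²
S = 5
F(g, G) = G + G*(1 + g)*(-7 + G) (F(g, G) = ((g + (-1)²)*(G - 7))*G + G = ((g + 1)*(-7 + G))*G + G = ((1 + g)*(-7 + G))*G + G = G*(1 + g)*(-7 + G) + G = G + G*(1 + g)*(-7 + G))
(S + F(-5, 4))*(-45) = (5 + 4*(-6 + 4 - 7*(-5) + 4*(-5)))*(-45) = (5 + 4*(-6 + 4 + 35 - 20))*(-45) = (5 + 4*13)*(-45) = (5 + 52)*(-45) = 57*(-45) = -2565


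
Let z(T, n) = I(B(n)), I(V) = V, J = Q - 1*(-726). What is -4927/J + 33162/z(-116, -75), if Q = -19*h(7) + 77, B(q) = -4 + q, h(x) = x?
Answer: -22607773/52930 ≈ -427.13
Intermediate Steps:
Q = -56 (Q = -19*7 + 77 = -133 + 77 = -56)
J = 670 (J = -56 - 1*(-726) = -56 + 726 = 670)
z(T, n) = -4 + n
-4927/J + 33162/z(-116, -75) = -4927/670 + 33162/(-4 - 75) = -4927*1/670 + 33162/(-79) = -4927/670 + 33162*(-1/79) = -4927/670 - 33162/79 = -22607773/52930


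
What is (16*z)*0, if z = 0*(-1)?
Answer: 0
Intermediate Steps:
z = 0
(16*z)*0 = (16*0)*0 = 0*0 = 0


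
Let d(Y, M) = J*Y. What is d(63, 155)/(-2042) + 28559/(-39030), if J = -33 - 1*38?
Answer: 29065928/19924815 ≈ 1.4588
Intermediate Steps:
J = -71 (J = -33 - 38 = -71)
d(Y, M) = -71*Y
d(63, 155)/(-2042) + 28559/(-39030) = -71*63/(-2042) + 28559/(-39030) = -4473*(-1/2042) + 28559*(-1/39030) = 4473/2042 - 28559/39030 = 29065928/19924815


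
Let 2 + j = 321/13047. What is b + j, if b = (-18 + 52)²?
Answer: 5018853/4349 ≈ 1154.0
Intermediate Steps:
b = 1156 (b = 34² = 1156)
j = -8591/4349 (j = -2 + 321/13047 = -2 + 321*(1/13047) = -2 + 107/4349 = -8591/4349 ≈ -1.9754)
b + j = 1156 - 8591/4349 = 5018853/4349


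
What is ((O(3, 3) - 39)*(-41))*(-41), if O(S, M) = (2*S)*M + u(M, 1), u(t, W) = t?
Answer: -30258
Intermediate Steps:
O(S, M) = M + 2*M*S (O(S, M) = (2*S)*M + M = 2*M*S + M = M + 2*M*S)
((O(3, 3) - 39)*(-41))*(-41) = ((3*(1 + 2*3) - 39)*(-41))*(-41) = ((3*(1 + 6) - 39)*(-41))*(-41) = ((3*7 - 39)*(-41))*(-41) = ((21 - 39)*(-41))*(-41) = -18*(-41)*(-41) = 738*(-41) = -30258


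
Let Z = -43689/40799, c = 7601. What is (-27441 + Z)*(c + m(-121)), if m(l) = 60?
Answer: -8577324916728/40799 ≈ -2.1023e+8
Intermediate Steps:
Z = -43689/40799 (Z = -43689*1/40799 = -43689/40799 ≈ -1.0708)
(-27441 + Z)*(c + m(-121)) = (-27441 - 43689/40799)*(7601 + 60) = -1119609048/40799*7661 = -8577324916728/40799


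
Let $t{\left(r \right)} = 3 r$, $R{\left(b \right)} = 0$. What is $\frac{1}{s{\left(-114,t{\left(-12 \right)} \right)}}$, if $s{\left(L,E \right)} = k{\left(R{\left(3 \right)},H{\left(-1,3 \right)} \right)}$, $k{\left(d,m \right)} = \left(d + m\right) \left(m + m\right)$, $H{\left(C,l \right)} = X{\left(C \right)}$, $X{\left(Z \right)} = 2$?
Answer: $\frac{1}{8} \approx 0.125$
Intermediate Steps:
$H{\left(C,l \right)} = 2$
$k{\left(d,m \right)} = 2 m \left(d + m\right)$ ($k{\left(d,m \right)} = \left(d + m\right) 2 m = 2 m \left(d + m\right)$)
$s{\left(L,E \right)} = 8$ ($s{\left(L,E \right)} = 2 \cdot 2 \left(0 + 2\right) = 2 \cdot 2 \cdot 2 = 8$)
$\frac{1}{s{\left(-114,t{\left(-12 \right)} \right)}} = \frac{1}{8}$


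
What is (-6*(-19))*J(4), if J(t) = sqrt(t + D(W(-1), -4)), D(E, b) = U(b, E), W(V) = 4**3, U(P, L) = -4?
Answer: 0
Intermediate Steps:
W(V) = 64
D(E, b) = -4
J(t) = sqrt(-4 + t) (J(t) = sqrt(t - 4) = sqrt(-4 + t))
(-6*(-19))*J(4) = (-6*(-19))*sqrt(-4 + 4) = 114*sqrt(0) = 114*0 = 0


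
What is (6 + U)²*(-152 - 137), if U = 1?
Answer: -14161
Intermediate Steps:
(6 + U)²*(-152 - 137) = (6 + 1)²*(-152 - 137) = 7²*(-289) = 49*(-289) = -14161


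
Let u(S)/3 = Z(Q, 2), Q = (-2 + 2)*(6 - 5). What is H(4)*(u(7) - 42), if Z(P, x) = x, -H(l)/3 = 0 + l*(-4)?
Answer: -1728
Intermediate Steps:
Q = 0 (Q = 0*1 = 0)
H(l) = 12*l (H(l) = -3*(0 + l*(-4)) = -3*(0 - 4*l) = -(-12)*l = 12*l)
u(S) = 6 (u(S) = 3*2 = 6)
H(4)*(u(7) - 42) = (12*4)*(6 - 42) = 48*(-36) = -1728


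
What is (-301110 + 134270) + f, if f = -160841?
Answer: -327681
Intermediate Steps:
(-301110 + 134270) + f = (-301110 + 134270) - 160841 = -166840 - 160841 = -327681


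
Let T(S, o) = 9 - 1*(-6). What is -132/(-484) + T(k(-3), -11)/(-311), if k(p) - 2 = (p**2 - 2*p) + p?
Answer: 768/3421 ≈ 0.22450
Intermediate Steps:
k(p) = 2 + p**2 - p (k(p) = 2 + ((p**2 - 2*p) + p) = 2 + (p**2 - p) = 2 + p**2 - p)
T(S, o) = 15 (T(S, o) = 9 + 6 = 15)
-132/(-484) + T(k(-3), -11)/(-311) = -132/(-484) + 15/(-311) = -132*(-1/484) + 15*(-1/311) = 3/11 - 15/311 = 768/3421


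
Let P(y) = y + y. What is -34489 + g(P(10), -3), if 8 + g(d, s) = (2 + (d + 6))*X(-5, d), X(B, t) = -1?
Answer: -34525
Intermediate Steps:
P(y) = 2*y
g(d, s) = -16 - d (g(d, s) = -8 + (2 + (d + 6))*(-1) = -8 + (2 + (6 + d))*(-1) = -8 + (8 + d)*(-1) = -8 + (-8 - d) = -16 - d)
-34489 + g(P(10), -3) = -34489 + (-16 - 2*10) = -34489 + (-16 - 1*20) = -34489 + (-16 - 20) = -34489 - 36 = -34525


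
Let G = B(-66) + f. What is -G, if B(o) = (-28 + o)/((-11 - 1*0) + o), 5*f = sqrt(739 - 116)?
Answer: -94/77 - sqrt(623)/5 ≈ -6.2128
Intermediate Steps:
f = sqrt(623)/5 (f = sqrt(739 - 116)/5 = sqrt(623)/5 ≈ 4.9920)
B(o) = (-28 + o)/(-11 + o) (B(o) = (-28 + o)/((-11 + 0) + o) = (-28 + o)/(-11 + o))
G = 94/77 + sqrt(623)/5 (G = (-28 - 66)/(-11 - 66) + sqrt(623)/5 = -94/(-77) + sqrt(623)/5 = -1/77*(-94) + sqrt(623)/5 = 94/77 + sqrt(623)/5 ≈ 6.2128)
-G = -(94/77 + sqrt(623)/5) = -94/77 - sqrt(623)/5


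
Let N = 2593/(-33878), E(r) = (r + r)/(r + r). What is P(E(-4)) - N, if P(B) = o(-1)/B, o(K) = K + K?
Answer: -65163/33878 ≈ -1.9235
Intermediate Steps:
E(r) = 1 (E(r) = (2*r)/((2*r)) = (2*r)*(1/(2*r)) = 1)
N = -2593/33878 (N = 2593*(-1/33878) = -2593/33878 ≈ -0.076539)
o(K) = 2*K
P(B) = -2/B (P(B) = (2*(-1))/B = -2/B)
P(E(-4)) - N = -2/1 - 1*(-2593/33878) = -2*1 + 2593/33878 = -2 + 2593/33878 = -65163/33878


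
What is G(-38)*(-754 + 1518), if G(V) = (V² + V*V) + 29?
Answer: 2228588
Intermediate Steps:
G(V) = 29 + 2*V² (G(V) = (V² + V²) + 29 = 2*V² + 29 = 29 + 2*V²)
G(-38)*(-754 + 1518) = (29 + 2*(-38)²)*(-754 + 1518) = (29 + 2*1444)*764 = (29 + 2888)*764 = 2917*764 = 2228588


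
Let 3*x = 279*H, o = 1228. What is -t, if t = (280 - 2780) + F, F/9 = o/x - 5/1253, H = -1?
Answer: 101724947/38843 ≈ 2618.9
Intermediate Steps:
x = -93 (x = (279*(-1))/3 = (⅓)*(-279) = -93)
F = -4617447/38843 (F = 9*(1228/(-93) - 5/1253) = 9*(1228*(-1/93) - 5*1/1253) = 9*(-1228/93 - 5/1253) = 9*(-1539149/116529) = -4617447/38843 ≈ -118.87)
t = -101724947/38843 (t = (280 - 2780) - 4617447/38843 = -2500 - 4617447/38843 = -101724947/38843 ≈ -2618.9)
-t = -1*(-101724947/38843) = 101724947/38843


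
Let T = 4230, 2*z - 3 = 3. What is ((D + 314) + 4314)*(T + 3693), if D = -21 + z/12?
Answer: 146012967/4 ≈ 3.6503e+7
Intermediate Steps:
z = 3 (z = 3/2 + (½)*3 = 3/2 + 3/2 = 3)
D = -83/4 (D = -21 + 3/12 = -21 + 3*(1/12) = -21 + ¼ = -83/4 ≈ -20.750)
((D + 314) + 4314)*(T + 3693) = ((-83/4 + 314) + 4314)*(4230 + 3693) = (1173/4 + 4314)*7923 = (18429/4)*7923 = 146012967/4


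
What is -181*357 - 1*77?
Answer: -64694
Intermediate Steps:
-181*357 - 1*77 = -64617 - 77 = -64694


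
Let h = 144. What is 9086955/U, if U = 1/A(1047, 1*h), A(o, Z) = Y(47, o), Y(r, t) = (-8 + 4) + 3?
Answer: -9086955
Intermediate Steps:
Y(r, t) = -1 (Y(r, t) = -4 + 3 = -1)
A(o, Z) = -1
U = -1 (U = 1/(-1) = -1)
9086955/U = 9086955/(-1) = 9086955*(-1) = -9086955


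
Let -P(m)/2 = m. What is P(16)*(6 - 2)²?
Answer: -512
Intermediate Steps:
P(m) = -2*m
P(16)*(6 - 2)² = (-2*16)*(6 - 2)² = -32*4² = -32*16 = -512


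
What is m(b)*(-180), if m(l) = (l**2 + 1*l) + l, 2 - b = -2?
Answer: -4320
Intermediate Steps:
b = 4 (b = 2 - 1*(-2) = 2 + 2 = 4)
m(l) = l**2 + 2*l (m(l) = (l**2 + l) + l = (l + l**2) + l = l**2 + 2*l)
m(b)*(-180) = (4*(2 + 4))*(-180) = (4*6)*(-180) = 24*(-180) = -4320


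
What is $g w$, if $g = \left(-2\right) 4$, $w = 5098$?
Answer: $-40784$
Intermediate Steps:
$g = -8$
$g w = \left(-8\right) 5098 = -40784$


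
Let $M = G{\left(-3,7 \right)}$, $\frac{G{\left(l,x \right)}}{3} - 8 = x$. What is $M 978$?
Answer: $44010$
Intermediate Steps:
$G{\left(l,x \right)} = 24 + 3 x$
$M = 45$ ($M = 24 + 3 \cdot 7 = 24 + 21 = 45$)
$M 978 = 45 \cdot 978 = 44010$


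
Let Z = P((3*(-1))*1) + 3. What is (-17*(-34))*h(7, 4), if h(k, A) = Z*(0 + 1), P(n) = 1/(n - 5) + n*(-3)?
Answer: 27455/4 ≈ 6863.8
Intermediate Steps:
P(n) = 1/(-5 + n) - 3*n
Z = 95/8 (Z = (1 - 3*((3*(-1))*1)² + 15*((3*(-1))*1))/(-5 + (3*(-1))*1) + 3 = (1 - 3*(-3*1)² + 15*(-3*1))/(-5 - 3*1) + 3 = (1 - 3*(-3)² + 15*(-3))/(-5 - 3) + 3 = (1 - 3*9 - 45)/(-8) + 3 = -(1 - 27 - 45)/8 + 3 = -⅛*(-71) + 3 = 71/8 + 3 = 95/8 ≈ 11.875)
h(k, A) = 95/8 (h(k, A) = 95*(0 + 1)/8 = (95/8)*1 = 95/8)
(-17*(-34))*h(7, 4) = -17*(-34)*(95/8) = 578*(95/8) = 27455/4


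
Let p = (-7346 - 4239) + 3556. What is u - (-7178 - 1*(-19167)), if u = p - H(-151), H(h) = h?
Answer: -19867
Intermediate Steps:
p = -8029 (p = -11585 + 3556 = -8029)
u = -7878 (u = -8029 - 1*(-151) = -8029 + 151 = -7878)
u - (-7178 - 1*(-19167)) = -7878 - (-7178 - 1*(-19167)) = -7878 - (-7178 + 19167) = -7878 - 1*11989 = -7878 - 11989 = -19867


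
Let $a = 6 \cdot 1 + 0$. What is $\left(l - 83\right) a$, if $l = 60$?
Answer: $-138$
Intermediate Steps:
$a = 6$ ($a = 6 + 0 = 6$)
$\left(l - 83\right) a = \left(60 - 83\right) 6 = \left(-23\right) 6 = -138$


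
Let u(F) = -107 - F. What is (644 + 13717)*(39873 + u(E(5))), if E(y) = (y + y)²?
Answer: 569643426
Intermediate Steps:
E(y) = 4*y² (E(y) = (2*y)² = 4*y²)
(644 + 13717)*(39873 + u(E(5))) = (644 + 13717)*(39873 + (-107 - 4*5²)) = 14361*(39873 + (-107 - 4*25)) = 14361*(39873 + (-107 - 1*100)) = 14361*(39873 + (-107 - 100)) = 14361*(39873 - 207) = 14361*39666 = 569643426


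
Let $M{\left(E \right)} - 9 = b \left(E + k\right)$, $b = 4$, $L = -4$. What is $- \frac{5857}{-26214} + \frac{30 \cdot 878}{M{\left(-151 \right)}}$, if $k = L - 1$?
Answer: $- \frac{45791647}{1074774} \approx -42.606$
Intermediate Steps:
$k = -5$ ($k = -4 - 1 = -5$)
$M{\left(E \right)} = -11 + 4 E$ ($M{\left(E \right)} = 9 + 4 \left(E - 5\right) = 9 + 4 \left(-5 + E\right) = 9 + \left(-20 + 4 E\right) = -11 + 4 E$)
$- \frac{5857}{-26214} + \frac{30 \cdot 878}{M{\left(-151 \right)}} = - \frac{5857}{-26214} + \frac{30 \cdot 878}{-11 + 4 \left(-151\right)} = \left(-5857\right) \left(- \frac{1}{26214}\right) + \frac{26340}{-11 - 604} = \frac{5857}{26214} + \frac{26340}{-615} = \frac{5857}{26214} + 26340 \left(- \frac{1}{615}\right) = \frac{5857}{26214} - \frac{1756}{41} = - \frac{45791647}{1074774}$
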